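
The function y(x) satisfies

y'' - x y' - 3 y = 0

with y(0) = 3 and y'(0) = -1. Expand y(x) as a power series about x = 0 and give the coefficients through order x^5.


Ansatz: y(x) = sum_{n>=0} a_n x^n, so y'(x) = sum_{n>=1} n a_n x^(n-1) and y''(x) = sum_{n>=2} n(n-1) a_n x^(n-2).
Substitute into P(x) y'' + Q(x) y' + R(x) y = 0 with P(x) = 1, Q(x) = -x, R(x) = -3, and match powers of x.
Initial conditions: a_0 = 3, a_1 = -1.
Setting the coefficient of each power of x to zero and solving order by order (substituting the coefficients already found):
  x^0: 2 a_2 - 3 a_0 = 0  ->  2 a_2 = 3 a_0 = 9  ->  a_2 = 9/2
  x^1: 6 a_3 - 4 a_1 = 0  ->  6 a_3 = 4 a_1 = -4  ->  a_3 = -2/3
  x^2: 12 a_4 - 5 a_2 = 0  ->  12 a_4 = 5 a_2 = 45/2  ->  a_4 = 15/8
  x^3: 20 a_5 - 6 a_3 = 0  ->  20 a_5 = 6 a_3 = -4  ->  a_5 = -1/5
Truncated series: y(x) = 3 - x + (9/2) x^2 - (2/3) x^3 + (15/8) x^4 - (1/5) x^5 + O(x^6).

a_0 = 3; a_1 = -1; a_2 = 9/2; a_3 = -2/3; a_4 = 15/8; a_5 = -1/5


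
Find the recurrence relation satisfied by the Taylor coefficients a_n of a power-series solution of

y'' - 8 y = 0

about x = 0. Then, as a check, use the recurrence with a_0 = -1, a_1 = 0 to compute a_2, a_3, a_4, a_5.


Substitute y = sum_n a_n x^n into y'' + (const) y = 0.
y''(x) = sum_{n>=0} (n+2)(n+1) a_{n+2} x^n.
The ODE becomes sum_n [(n+2)(n+1) a_{n+2} - 8 a_n] x^n = 0.
Setting each coefficient to zero gives the recurrence:
  (n+2)(n+1) a_{n+2} - 8 a_n = 0,
  a_{n+2} = 8 / ((n+1)(n+2)) a_n.

Check with a_0 = -1, a_1 = 0 (apply the recurrence for n = 0, 1, 2, 3): a_0 = -1, a_1 = 0, a_2 = -4, a_3 = 0, a_4 = -8/3, a_5 = 0.

a_{n+2} = 8/((n+1)(n+2)) * a_n; check: a_0 = -1, a_1 = 0, a_2 = -4, a_3 = 0, a_4 = -8/3, a_5 = 0


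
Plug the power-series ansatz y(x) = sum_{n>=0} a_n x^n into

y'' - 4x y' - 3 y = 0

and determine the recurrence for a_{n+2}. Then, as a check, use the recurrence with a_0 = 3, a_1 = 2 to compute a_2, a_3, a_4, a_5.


Substitute y = sum_n a_n x^n.
y''(x) has coefficient (n+2)(n+1) a_{n+2} at x^n;
-4 x y'(x) has coefficient -4 n a_n at x^n (shift);
-3 y(x) has coefficient -3 a_n at x^n.
Matching x^n: (n+2)(n+1) a_{n+2} + (-4n - 3) a_n = 0.
Thus a_{n+2} = (4n + 3) / ((n+1)(n+2)) * a_n.

Check with a_0 = 3, a_1 = 2 (apply the recurrence for n = 0, 1, 2, 3): a_0 = 3, a_1 = 2, a_2 = 9/2, a_3 = 7/3, a_4 = 33/8, a_5 = 7/4.

a_(n+2) = (4n + 3) / ((n+1)(n+2)) * a_n; check: a_0 = 3, a_1 = 2, a_2 = 9/2, a_3 = 7/3, a_4 = 33/8, a_5 = 7/4


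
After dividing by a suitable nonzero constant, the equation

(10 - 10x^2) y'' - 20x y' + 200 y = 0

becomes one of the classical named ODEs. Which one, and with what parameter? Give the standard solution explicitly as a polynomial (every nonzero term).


All three coefficients share the factor 10; dividing through by 10 gives  (1 - x^2) y'' - 2x y' + 20 y = 0.
This matches the Legendre equation (1 - x^2) y'' - 2x y' + n(n+1) y = 0 (note the -2x y' term) with n(n+1) = 20, so n = 4; the polynomial solution is P_4(x).
With y = sum_k a_k x^k, matching x^k gives (k+2)(k+1) a_{k+2} = [k(k+1) - n(n+1)] a_k = (k - 4)(k + 5) a_k. The right side vanishes at k = 4, so the series with the parity of 4 terminates at degree 4.
Standard normalization (P_n(1) = 1): leading coefficient (2n)!/(2^n (n!)^2) = 40320/(16*576) = 35/8, so a_4 = 35/8. Work downward with a_k = (k+1)(k+2) a_{k+2} / ((k - 4)(k + 5)):
  a_2 = (3)(4)(35/8) / ((2 - 4)(2 + 5)) = (105/2)/(-14) = -15/4
  a_0 = (1)(2)(-15/4) / ((0 - 4)(0 + 5)) = (-15/2)/(-20) = 3/8
Hence P_4(x) = 35 x^4/8 - 15 x^2/4 + 3/8.

P_4(x); series = 35 x^4/8 - 15 x^2/4 + 3/8


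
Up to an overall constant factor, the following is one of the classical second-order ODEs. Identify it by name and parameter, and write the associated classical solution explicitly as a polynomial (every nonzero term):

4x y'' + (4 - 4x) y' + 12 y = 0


All three coefficients share the factor 4; dividing through by 4 gives  x y'' + (1 - x) y' + 3 y = 0.
This matches the Laguerre equation x y'' + (1 - x) y' + n y = 0 with n = 3; the polynomial solution is L_3(x).
With y = sum_k a_k x^k, matching x^k gives (k+1)k a_{k+1} + (k+1) a_{k+1} - k a_k + n a_k = 0, i.e. (k+1)^2 a_{k+1} = (k - n) a_k = (k - 3) a_k. The right side vanishes at k = 3, so the series terminates at degree 3.
Standard normalization L_n(0) = 1 gives a_0 = 1. Work upward with a_{k+1} = (k - 3) a_k / (k+1)^2:
  a_1 = (0 - 3)(1) / 1^2 = -3/1 = -3
  a_2 = (1 - 3)(-3) / 2^2 = 6/4 = 3/2
  a_3 = (2 - 3)(3/2) / 3^2 = (-3/2)/9 = -1/6
Hence L_3(x) = -x^3/6 + 3 x^2/2 - 3 x + 1.

L_3(x); series = -x^3/6 + 3 x^2/2 - 3 x + 1


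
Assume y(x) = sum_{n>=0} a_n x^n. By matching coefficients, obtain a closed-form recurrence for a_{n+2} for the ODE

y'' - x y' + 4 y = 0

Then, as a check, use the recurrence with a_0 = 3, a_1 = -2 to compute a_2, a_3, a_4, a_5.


Substitute y = sum_n a_n x^n.
y''(x) has coefficient (n+2)(n+1) a_{n+2} at x^n;
-x y'(x) has coefficient -n a_n at x^n (shift);
4 y(x) has coefficient 4 a_n at x^n.
Matching x^n: (n+2)(n+1) a_{n+2} + (-n + 4) a_n = 0.
Thus a_{n+2} = (n - 4) / ((n+1)(n+2)) * a_n.

Check with a_0 = 3, a_1 = -2 (apply the recurrence for n = 0, 1, 2, 3): a_0 = 3, a_1 = -2, a_2 = -6, a_3 = 1, a_4 = 1, a_5 = -1/20.

a_(n+2) = (n - 4) / ((n+1)(n+2)) * a_n; check: a_0 = 3, a_1 = -2, a_2 = -6, a_3 = 1, a_4 = 1, a_5 = -1/20


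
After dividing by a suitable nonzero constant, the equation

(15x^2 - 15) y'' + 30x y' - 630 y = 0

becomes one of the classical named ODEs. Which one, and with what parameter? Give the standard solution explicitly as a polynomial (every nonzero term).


All three coefficients share the factor -15; dividing through by -15 gives  (1 - x^2) y'' - 2x y' + 42 y = 0.
This matches the Legendre equation (1 - x^2) y'' - 2x y' + n(n+1) y = 0 (note the -2x y' term) with n(n+1) = 42, so n = 6; the polynomial solution is P_6(x).
With y = sum_k a_k x^k, matching x^k gives (k+2)(k+1) a_{k+2} = [k(k+1) - n(n+1)] a_k = (k - 6)(k + 7) a_k. The right side vanishes at k = 6, so the series with the parity of 6 terminates at degree 6.
Standard normalization (P_n(1) = 1): leading coefficient (2n)!/(2^n (n!)^2) = 479001600/(64*518400) = 231/16, so a_6 = 231/16. Work downward with a_k = (k+1)(k+2) a_{k+2} / ((k - 6)(k + 7)):
  a_4 = (5)(6)(231/16) / ((4 - 6)(4 + 7)) = (3465/8)/(-22) = -315/16
  a_2 = (3)(4)(-315/16) / ((2 - 6)(2 + 7)) = (-945/4)/(-36) = 105/16
  a_0 = (1)(2)(105/16) / ((0 - 6)(0 + 7)) = (105/8)/(-42) = -5/16
Hence P_6(x) = 231 x^6/16 - 315 x^4/16 + 105 x^2/16 - 5/16.

P_6(x); series = 231 x^6/16 - 315 x^4/16 + 105 x^2/16 - 5/16


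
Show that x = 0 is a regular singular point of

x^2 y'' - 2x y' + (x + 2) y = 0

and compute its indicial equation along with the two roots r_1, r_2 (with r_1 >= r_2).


Divide by x^2 to reach normal form y'' + P_1(x) y' + P_2(x) y = 0 with P_1(x) = -2/x and P_2(x) = 1/x + 2/x^2.
x = 0 is a singular point because the y'-coefficient -2/x has a pole at x = 0 and the y-coefficient 1/x + 2/x^2 has a pole at x = 0.
It is a regular singular point because x P_1(x) = p(x) = -2 and x^2 P_2(x) = q(x) = x + 2 are polynomials, hence analytic at x = 0.
p(0) = -2,  q(0) = 2.
Indicial equation: r(r-1) + p(0) r + q(0) = 0, i.e. r^2 + (p(0) - 1) r + q(0) = 0, i.e. r^2 - 3 r + 2 = 0.
Discriminant: (-3)^2 - 4(2) = 1, so r = (3 ± 1)/2.
Solving: r_1 = 2, r_2 = 1.

indicial: r^2 - 3 r + 2 = 0; roots r_1 = 2, r_2 = 1


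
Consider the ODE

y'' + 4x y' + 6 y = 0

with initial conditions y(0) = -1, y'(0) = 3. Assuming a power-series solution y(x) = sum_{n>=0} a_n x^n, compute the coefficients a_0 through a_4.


Ansatz: y(x) = sum_{n>=0} a_n x^n, so y'(x) = sum_{n>=1} n a_n x^(n-1) and y''(x) = sum_{n>=2} n(n-1) a_n x^(n-2).
Substitute into P(x) y'' + Q(x) y' + R(x) y = 0 with P(x) = 1, Q(x) = 4x, R(x) = 6, and match powers of x.
Initial conditions: a_0 = -1, a_1 = 3.
Setting the coefficient of each power of x to zero and solving order by order (substituting the coefficients already found):
  x^0: 2 a_2 + 6 a_0 = 0  ->  2 a_2 = -6 a_0 = 6  ->  a_2 = 3
  x^1: 6 a_3 + 10 a_1 = 0  ->  6 a_3 = -10 a_1 = -30  ->  a_3 = -5
  x^2: 12 a_4 + 14 a_2 = 0  ->  12 a_4 = -14 a_2 = -42  ->  a_4 = -7/2
Truncated series: y(x) = -1 + 3 x + 3 x^2 - 5 x^3 - (7/2) x^4 + O(x^5).

a_0 = -1; a_1 = 3; a_2 = 3; a_3 = -5; a_4 = -7/2


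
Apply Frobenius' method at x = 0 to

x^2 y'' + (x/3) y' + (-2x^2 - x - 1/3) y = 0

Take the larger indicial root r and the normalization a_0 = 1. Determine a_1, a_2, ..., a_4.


Write in Frobenius form y'' + (p(x)/x) y' + (q(x)/x^2) y = 0:
  p(x) = 1/3,  q(x) = -2x^2 - x - 1/3.
Indicial equation: r(r-1) + (1/3) r + (-1/3) = 0 -> roots r_1 = 1, r_2 = -1/3.
Take r = r_1 = 1. Let y(x) = x^r sum_{n>=0} a_n x^n with a_0 = 1.
Substitute y = x^r sum a_n x^n and match x^{r+n}. The recurrence is
  D(n) a_n - 1 a_{n-1} - 2 a_{n-2} = 0,  where D(n) = (r+n)(r+n-1) + (1/3)(r+n) + (-1/3).
  a_n = [1 a_{n-1} + 2 a_{n-2}] / D(n).
Since the indicial polynomial factors as (r - r_1)(r - r_2), D(n) = (r_1 + n - r_1)(r_1 + n - r_2) = n(n + 4/3).
Evaluating step by step (a_0 = 1):
  n = 1: D(1) = 1(1 + 4/3) = 7/3; numerator = 1(1) = 1; a_1 = (1)/(7/3) = 3/7
  n = 2: D(2) = 2(2 + 4/3) = 20/3; numerator = 1(3/7) + 2(1) = 17/7; a_2 = (17/7)/(20/3) = 51/140
  n = 3: D(3) = 3(3 + 4/3) = 13; numerator = 1(51/140) + 2(3/7) = 171/140; a_3 = (171/140)/(13) = 171/1820
  n = 4: D(4) = 4(4 + 4/3) = 64/3; numerator = 1(171/1820) + 2(51/140) = 1497/1820; a_4 = (1497/1820)/(64/3) = 4491/116480

r = 1; a_0 = 1; a_1 = 3/7; a_2 = 51/140; a_3 = 171/1820; a_4 = 4491/116480


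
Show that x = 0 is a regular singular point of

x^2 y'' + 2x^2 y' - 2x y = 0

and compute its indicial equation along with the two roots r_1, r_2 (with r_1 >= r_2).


Divide by x^2 to reach normal form y'' + P_1(x) y' + P_2(x) y = 0 with P_1(x) = 2 and P_2(x) = -2/x.
x = 0 is a singular point because the y-coefficient -2/x has a pole at x = 0.
It is a regular singular point because x P_1(x) = p(x) = 2x and x^2 P_2(x) = q(x) = -2x are polynomials, hence analytic at x = 0.
p(0) = 0,  q(0) = 0.
Indicial equation: r(r-1) + p(0) r + q(0) = 0, i.e. r^2 + (p(0) - 1) r + q(0) = 0, i.e. r^2 - 1 r = 0.
Discriminant: (-1)^2 - 4(0) = 1, so r = (1 ± 1)/2.
Solving: r_1 = 1, r_2 = 0.

indicial: r^2 - 1 r = 0; roots r_1 = 1, r_2 = 0


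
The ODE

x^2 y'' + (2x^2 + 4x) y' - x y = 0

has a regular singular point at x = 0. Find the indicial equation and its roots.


Divide by x^2 to reach normal form y'' + P_1(x) y' + P_2(x) y = 0 with P_1(x) = 2 + 4/x and P_2(x) = -1/x.
x = 0 is a singular point because the y'-coefficient 2 + 4/x has a pole at x = 0 and the y-coefficient -1/x has a pole at x = 0.
It is a regular singular point because x P_1(x) = p(x) = 2x + 4 and x^2 P_2(x) = q(x) = -x are polynomials, hence analytic at x = 0.
p(0) = 4,  q(0) = 0.
Indicial equation: r(r-1) + p(0) r + q(0) = 0, i.e. r^2 + (p(0) - 1) r + q(0) = 0, i.e. r^2 + 3 r = 0.
Discriminant: (3)^2 - 4(0) = 9, so r = (-3 ± 3)/2.
Solving: r_1 = 0, r_2 = -3.

indicial: r^2 + 3 r = 0; roots r_1 = 0, r_2 = -3


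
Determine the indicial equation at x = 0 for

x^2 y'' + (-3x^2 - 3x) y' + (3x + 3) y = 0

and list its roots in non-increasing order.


Divide by x^2 to reach normal form y'' + P_1(x) y' + P_2(x) y = 0 with P_1(x) = -3 - 3/x and P_2(x) = 3/x + 3/x^2.
x = 0 is a singular point because the y'-coefficient -3 - 3/x has a pole at x = 0 and the y-coefficient 3/x + 3/x^2 has a pole at x = 0.
It is a regular singular point because x P_1(x) = p(x) = -3x - 3 and x^2 P_2(x) = q(x) = 3x + 3 are polynomials, hence analytic at x = 0.
p(0) = -3,  q(0) = 3.
Indicial equation: r(r-1) + p(0) r + q(0) = 0, i.e. r^2 + (p(0) - 1) r + q(0) = 0, i.e. r^2 - 4 r + 3 = 0.
Discriminant: (-4)^2 - 4(3) = 4, so r = (4 ± 2)/2.
Solving: r_1 = 3, r_2 = 1.

indicial: r^2 - 4 r + 3 = 0; roots r_1 = 3, r_2 = 1


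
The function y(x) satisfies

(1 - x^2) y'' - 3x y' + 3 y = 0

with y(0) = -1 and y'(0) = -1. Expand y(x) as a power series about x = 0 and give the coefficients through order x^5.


Ansatz: y(x) = sum_{n>=0} a_n x^n, so y'(x) = sum_{n>=1} n a_n x^(n-1) and y''(x) = sum_{n>=2} n(n-1) a_n x^(n-2).
Substitute into P(x) y'' + Q(x) y' + R(x) y = 0 with P(x) = 1 - x^2, Q(x) = -3x, R(x) = 3, and match powers of x.
Initial conditions: a_0 = -1, a_1 = -1.
Setting the coefficient of each power of x to zero and solving order by order (substituting the coefficients already found):
  x^0: 2 a_2 + 3 a_0 = 0  ->  2 a_2 = -3 a_0 = 3  ->  a_2 = 3/2
  x^1: 6 a_3 = 0  ->  a_3 = 0
  x^2: 12 a_4 - 5 a_2 = 0  ->  12 a_4 = 5 a_2 = 15/2  ->  a_4 = 5/8
  x^3: 20 a_5 - 12 a_3 = 0  ->  20 a_5 = 12 a_3 = 0  ->  a_5 = 0
Truncated series: y(x) = -1 - x + (3/2) x^2 + (5/8) x^4 + O(x^6).

a_0 = -1; a_1 = -1; a_2 = 3/2; a_3 = 0; a_4 = 5/8; a_5 = 0


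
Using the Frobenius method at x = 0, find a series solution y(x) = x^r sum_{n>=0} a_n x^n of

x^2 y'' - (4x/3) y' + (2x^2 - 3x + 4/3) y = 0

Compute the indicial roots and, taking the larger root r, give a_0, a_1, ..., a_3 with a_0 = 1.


Write in Frobenius form y'' + (p(x)/x) y' + (q(x)/x^2) y = 0:
  p(x) = -4/3,  q(x) = 2x^2 - 3x + 4/3.
Indicial equation: r(r-1) + (-4/3) r + (4/3) = 0 -> roots r_1 = 4/3, r_2 = 1.
Take r = r_1 = 4/3. Let y(x) = x^r sum_{n>=0} a_n x^n with a_0 = 1.
Substitute y = x^r sum a_n x^n and match x^{r+n}. The recurrence is
  D(n) a_n - 3 a_{n-1} + 2 a_{n-2} = 0,  where D(n) = (r+n)(r+n-1) + (-4/3)(r+n) + (4/3).
  a_n = [3 a_{n-1} - 2 a_{n-2}] / D(n).
Since the indicial polynomial factors as (r - r_1)(r - r_2), D(n) = (r_1 + n - r_1)(r_1 + n - r_2) = n(n + 1/3).
Evaluating step by step (a_0 = 1):
  n = 1: D(1) = 1(1 + 1/3) = 4/3; numerator = 3(1) = 3; a_1 = (3)/(4/3) = 9/4
  n = 2: D(2) = 2(2 + 1/3) = 14/3; numerator = 3(9/4) - 2(1) = 19/4; a_2 = (19/4)/(14/3) = 57/56
  n = 3: D(3) = 3(3 + 1/3) = 10; numerator = 3(57/56) - 2(9/4) = -81/56; a_3 = (-81/56)/(10) = -81/560

r = 4/3; a_0 = 1; a_1 = 9/4; a_2 = 57/56; a_3 = -81/560


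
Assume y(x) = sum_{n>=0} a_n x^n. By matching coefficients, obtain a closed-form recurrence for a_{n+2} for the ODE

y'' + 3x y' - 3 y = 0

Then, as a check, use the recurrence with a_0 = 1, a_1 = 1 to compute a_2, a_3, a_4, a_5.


Substitute y = sum_n a_n x^n.
y''(x) has coefficient (n+2)(n+1) a_{n+2} at x^n;
3 x y'(x) has coefficient 3 n a_n at x^n (shift);
-3 y(x) has coefficient -3 a_n at x^n.
Matching x^n: (n+2)(n+1) a_{n+2} + (3n - 3) a_n = 0.
Thus a_{n+2} = (-3n + 3) / ((n+1)(n+2)) * a_n.

Check with a_0 = 1, a_1 = 1 (apply the recurrence for n = 0, 1, 2, 3): a_0 = 1, a_1 = 1, a_2 = 3/2, a_3 = 0, a_4 = -3/8, a_5 = 0.

a_(n+2) = (-3n + 3) / ((n+1)(n+2)) * a_n; check: a_0 = 1, a_1 = 1, a_2 = 3/2, a_3 = 0, a_4 = -3/8, a_5 = 0


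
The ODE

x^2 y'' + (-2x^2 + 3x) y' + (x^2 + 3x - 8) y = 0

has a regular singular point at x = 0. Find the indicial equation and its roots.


Divide by x^2 to reach normal form y'' + P_1(x) y' + P_2(x) y = 0 with P_1(x) = -2 + 3/x and P_2(x) = 1 + 3/x - 8/x^2.
x = 0 is a singular point because the y'-coefficient -2 + 3/x has a pole at x = 0 and the y-coefficient 1 + 3/x - 8/x^2 has a pole at x = 0.
It is a regular singular point because x P_1(x) = p(x) = 3 - 2x and x^2 P_2(x) = q(x) = x^2 + 3x - 8 are polynomials, hence analytic at x = 0.
p(0) = 3,  q(0) = -8.
Indicial equation: r(r-1) + p(0) r + q(0) = 0, i.e. r^2 + (p(0) - 1) r + q(0) = 0, i.e. r^2 + 2 r - 8 = 0.
Discriminant: (2)^2 - 4(-8) = 36, so r = (-2 ± 6)/2.
Solving: r_1 = 2, r_2 = -4.

indicial: r^2 + 2 r - 8 = 0; roots r_1 = 2, r_2 = -4


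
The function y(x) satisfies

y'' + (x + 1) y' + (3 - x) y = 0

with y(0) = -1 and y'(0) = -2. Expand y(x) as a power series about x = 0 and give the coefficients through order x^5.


Ansatz: y(x) = sum_{n>=0} a_n x^n, so y'(x) = sum_{n>=1} n a_n x^(n-1) and y''(x) = sum_{n>=2} n(n-1) a_n x^(n-2).
Substitute into P(x) y'' + Q(x) y' + R(x) y = 0 with P(x) = 1, Q(x) = x + 1, R(x) = 3 - x, and match powers of x.
Initial conditions: a_0 = -1, a_1 = -2.
Setting the coefficient of each power of x to zero and solving order by order (substituting the coefficients already found):
  x^0: 2 a_2 + a_1 + 3 a_0 = 0  ->  2 a_2 = -a_1 - 3 a_0 = 5  ->  a_2 = 5/2
  x^1: 6 a_3 + 2 a_2 + 4 a_1 - a_0 = 0  ->  6 a_3 = -2 a_2 - 4 a_1 + a_0 = 2  ->  a_3 = 1/3
  x^2: 12 a_4 + 3 a_3 + 5 a_2 - a_1 = 0  ->  12 a_4 = -3 a_3 - 5 a_2 + a_1 = -31/2  ->  a_4 = -31/24
  x^3: 20 a_5 + 4 a_4 + 6 a_3 - a_2 = 0  ->  20 a_5 = -4 a_4 - 6 a_3 + a_2 = 17/3  ->  a_5 = 17/60
Truncated series: y(x) = -1 - 2 x + (5/2) x^2 + (1/3) x^3 - (31/24) x^4 + (17/60) x^5 + O(x^6).

a_0 = -1; a_1 = -2; a_2 = 5/2; a_3 = 1/3; a_4 = -31/24; a_5 = 17/60


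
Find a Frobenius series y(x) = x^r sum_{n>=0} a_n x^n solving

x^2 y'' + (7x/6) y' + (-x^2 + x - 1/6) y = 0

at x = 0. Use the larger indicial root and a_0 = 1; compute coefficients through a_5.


Write in Frobenius form y'' + (p(x)/x) y' + (q(x)/x^2) y = 0:
  p(x) = 7/6,  q(x) = -x^2 + x - 1/6.
Indicial equation: r(r-1) + (7/6) r + (-1/6) = 0 -> roots r_1 = 1/3, r_2 = -1/2.
Take r = r_1 = 1/3. Let y(x) = x^r sum_{n>=0} a_n x^n with a_0 = 1.
Substitute y = x^r sum a_n x^n and match x^{r+n}. The recurrence is
  D(n) a_n + 1 a_{n-1} - 1 a_{n-2} = 0,  where D(n) = (r+n)(r+n-1) + (7/6)(r+n) + (-1/6).
  a_n = [-1 a_{n-1} + 1 a_{n-2}] / D(n).
Since the indicial polynomial factors as (r - r_1)(r - r_2), D(n) = (r_1 + n - r_1)(r_1 + n - r_2) = n(n + 5/6).
Evaluating step by step (a_0 = 1):
  n = 1: D(1) = 1(1 + 5/6) = 11/6; numerator = -1(1) = -1; a_1 = (-1)/(11/6) = -6/11
  n = 2: D(2) = 2(2 + 5/6) = 17/3; numerator = -1(-6/11) + 1(1) = 17/11; a_2 = (17/11)/(17/3) = 3/11
  n = 3: D(3) = 3(3 + 5/6) = 23/2; numerator = -1(3/11) + 1(-6/11) = -9/11; a_3 = (-9/11)/(23/2) = -18/253
  n = 4: D(4) = 4(4 + 5/6) = 58/3; numerator = -1(-18/253) + 1(3/11) = 87/253; a_4 = (87/253)/(58/3) = 9/506
  n = 5: D(5) = 5(5 + 5/6) = 175/6; numerator = -1(9/506) + 1(-18/253) = -45/506; a_5 = (-45/506)/(175/6) = -27/8855

r = 1/3; a_0 = 1; a_1 = -6/11; a_2 = 3/11; a_3 = -18/253; a_4 = 9/506; a_5 = -27/8855


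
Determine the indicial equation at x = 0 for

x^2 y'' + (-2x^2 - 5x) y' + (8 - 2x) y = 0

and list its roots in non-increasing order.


Divide by x^2 to reach normal form y'' + P_1(x) y' + P_2(x) y = 0 with P_1(x) = -2 - 5/x and P_2(x) = -2/x + 8/x^2.
x = 0 is a singular point because the y'-coefficient -2 - 5/x has a pole at x = 0 and the y-coefficient -2/x + 8/x^2 has a pole at x = 0.
It is a regular singular point because x P_1(x) = p(x) = -2x - 5 and x^2 P_2(x) = q(x) = 8 - 2x are polynomials, hence analytic at x = 0.
p(0) = -5,  q(0) = 8.
Indicial equation: r(r-1) + p(0) r + q(0) = 0, i.e. r^2 + (p(0) - 1) r + q(0) = 0, i.e. r^2 - 6 r + 8 = 0.
Discriminant: (-6)^2 - 4(8) = 4, so r = (6 ± 2)/2.
Solving: r_1 = 4, r_2 = 2.

indicial: r^2 - 6 r + 8 = 0; roots r_1 = 4, r_2 = 2


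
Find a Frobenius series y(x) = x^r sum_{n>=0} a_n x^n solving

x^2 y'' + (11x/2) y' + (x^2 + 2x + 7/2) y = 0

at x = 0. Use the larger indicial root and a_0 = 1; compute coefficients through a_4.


Write in Frobenius form y'' + (p(x)/x) y' + (q(x)/x^2) y = 0:
  p(x) = 11/2,  q(x) = x^2 + 2x + 7/2.
Indicial equation: r(r-1) + (11/2) r + (7/2) = 0 -> roots r_1 = -1, r_2 = -7/2.
Take r = r_1 = -1. Let y(x) = x^r sum_{n>=0} a_n x^n with a_0 = 1.
Substitute y = x^r sum a_n x^n and match x^{r+n}. The recurrence is
  D(n) a_n + 2 a_{n-1} + 1 a_{n-2} = 0,  where D(n) = (r+n)(r+n-1) + (11/2)(r+n) + (7/2).
  a_n = [-2 a_{n-1} - 1 a_{n-2}] / D(n).
Since the indicial polynomial factors as (r - r_1)(r - r_2), D(n) = (r_1 + n - r_1)(r_1 + n - r_2) = n(n + 5/2).
Evaluating step by step (a_0 = 1):
  n = 1: D(1) = 1(1 + 5/2) = 7/2; numerator = -2(1) = -2; a_1 = (-2)/(7/2) = -4/7
  n = 2: D(2) = 2(2 + 5/2) = 9; numerator = -2(-4/7) - 1(1) = 1/7; a_2 = (1/7)/(9) = 1/63
  n = 3: D(3) = 3(3 + 5/2) = 33/2; numerator = -2(1/63) - 1(-4/7) = 34/63; a_3 = (34/63)/(33/2) = 68/2079
  n = 4: D(4) = 4(4 + 5/2) = 26; numerator = -2(68/2079) - 1(1/63) = -169/2079; a_4 = (-169/2079)/(26) = -13/4158

r = -1; a_0 = 1; a_1 = -4/7; a_2 = 1/63; a_3 = 68/2079; a_4 = -13/4158


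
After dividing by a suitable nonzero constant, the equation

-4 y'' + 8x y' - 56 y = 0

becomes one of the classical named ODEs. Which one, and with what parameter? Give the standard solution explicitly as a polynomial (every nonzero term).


All three coefficients share the factor -4; dividing through by -4 gives  y'' - 2x y' + 14 y = 0.
This matches the Hermite equation y'' - 2x y' + 2n y = 0 with 2n = 14, so n = 7; the polynomial solution is H_7(x).
With y = sum_k a_k x^k, matching x^k gives (k+2)(k+1) a_{k+2} = 2(k - n) a_k = 2(k - 7) a_k. The right side vanishes at k = 7, so the series with the parity of 7 terminates at degree 7.
Standard normalization: leading coefficient of H_n is 2^n, so a_7 = 2^7 = 128. Work downward with a_k = (k+1)(k+2) a_{k+2} / (2(k - n)):
  a_5 = (6)(7)(128) / (2(5 - 7)) = 5376/(-4) = -1344
  a_3 = (4)(5)(-1344) / (2(3 - 7)) = -26880/(-8) = 3360
  a_1 = (2)(3)(3360) / (2(1 - 7)) = 20160/(-12) = -1680
Hence H_7(x) = 128 x^7 - 1344 x^5 + 3360 x^3 - 1680 x.

H_7(x); series = 128 x^7 - 1344 x^5 + 3360 x^3 - 1680 x


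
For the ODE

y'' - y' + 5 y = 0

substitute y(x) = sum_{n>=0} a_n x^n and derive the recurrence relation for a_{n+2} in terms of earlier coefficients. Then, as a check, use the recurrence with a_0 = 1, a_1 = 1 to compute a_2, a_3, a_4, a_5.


Substitute y = sum_n a_n x^n.
y''(x) has coefficient (n+2)(n+1) a_{n+2} at x^n;
-y'(x) has coefficient -(n+1) a_{n+1} at x^n;
5 y(x) has coefficient 5 a_n at x^n.
Matching x^n: (n+2)(n+1) a_{n+2} - (n+1) a_{n+1} + 5 a_n = 0.
Thus a_{n+2} = [(n+1) a_{n+1} - 5 a_n] / ((n+1)(n+2)).

Check with a_0 = 1, a_1 = 1 (apply the recurrence for n = 0, 1, 2, 3): a_0 = 1, a_1 = 1, a_2 = -2, a_3 = -3/2, a_4 = 11/24, a_5 = 7/15.

a_(n+2) = [(n+1) a_(n+1) - 5 a_n] / ((n+1)(n+2)); check: a_0 = 1, a_1 = 1, a_2 = -2, a_3 = -3/2, a_4 = 11/24, a_5 = 7/15


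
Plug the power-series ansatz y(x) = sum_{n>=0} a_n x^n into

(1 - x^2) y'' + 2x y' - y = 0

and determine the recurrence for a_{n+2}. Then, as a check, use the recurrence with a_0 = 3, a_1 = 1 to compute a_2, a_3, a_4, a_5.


Substitute y = sum_n a_n x^n.
(1 - 1 x^2) y'' contributes (n+2)(n+1) a_{n+2} - n(n-1) a_n at x^n.
2 x y'(x) contributes 2 n a_n at x^n.
-y(x) contributes -1 a_n at x^n.
Matching x^n: (n+2)(n+1) a_{n+2} + (-n(n-1) + 2 n - 1) a_n = 0.
Thus a_{n+2} = (n(n-1) - 2 n + 1) / ((n+1)(n+2)) * a_n.

Check with a_0 = 3, a_1 = 1 (apply the recurrence for n = 0, 1, 2, 3): a_0 = 3, a_1 = 1, a_2 = 3/2, a_3 = -1/6, a_4 = -1/8, a_5 = -1/120.

a_(n+2) = (n(n-1) - 2 n + 1) / ((n+1)(n+2)) * a_n; check: a_0 = 3, a_1 = 1, a_2 = 3/2, a_3 = -1/6, a_4 = -1/8, a_5 = -1/120


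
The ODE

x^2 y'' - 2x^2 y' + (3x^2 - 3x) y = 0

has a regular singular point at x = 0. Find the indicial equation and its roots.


Divide by x^2 to reach normal form y'' + P_1(x) y' + P_2(x) y = 0 with P_1(x) = -2 and P_2(x) = 3 - 3/x.
x = 0 is a singular point because the y-coefficient 3 - 3/x has a pole at x = 0.
It is a regular singular point because x P_1(x) = p(x) = -2x and x^2 P_2(x) = q(x) = 3x^2 - 3x are polynomials, hence analytic at x = 0.
p(0) = 0,  q(0) = 0.
Indicial equation: r(r-1) + p(0) r + q(0) = 0, i.e. r^2 + (p(0) - 1) r + q(0) = 0, i.e. r^2 - 1 r = 0.
Discriminant: (-1)^2 - 4(0) = 1, so r = (1 ± 1)/2.
Solving: r_1 = 1, r_2 = 0.

indicial: r^2 - 1 r = 0; roots r_1 = 1, r_2 = 0


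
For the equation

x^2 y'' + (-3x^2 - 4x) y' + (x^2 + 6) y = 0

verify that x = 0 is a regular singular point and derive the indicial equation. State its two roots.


Divide by x^2 to reach normal form y'' + P_1(x) y' + P_2(x) y = 0 with P_1(x) = -3 - 4/x and P_2(x) = 1 + 6/x^2.
x = 0 is a singular point because the y'-coefficient -3 - 4/x has a pole at x = 0 and the y-coefficient 1 + 6/x^2 has a pole at x = 0.
It is a regular singular point because x P_1(x) = p(x) = -3x - 4 and x^2 P_2(x) = q(x) = x^2 + 6 are polynomials, hence analytic at x = 0.
p(0) = -4,  q(0) = 6.
Indicial equation: r(r-1) + p(0) r + q(0) = 0, i.e. r^2 + (p(0) - 1) r + q(0) = 0, i.e. r^2 - 5 r + 6 = 0.
Discriminant: (-5)^2 - 4(6) = 1, so r = (5 ± 1)/2.
Solving: r_1 = 3, r_2 = 2.

indicial: r^2 - 5 r + 6 = 0; roots r_1 = 3, r_2 = 2


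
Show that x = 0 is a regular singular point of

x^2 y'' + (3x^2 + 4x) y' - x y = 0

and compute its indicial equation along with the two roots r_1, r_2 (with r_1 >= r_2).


Divide by x^2 to reach normal form y'' + P_1(x) y' + P_2(x) y = 0 with P_1(x) = 3 + 4/x and P_2(x) = -1/x.
x = 0 is a singular point because the y'-coefficient 3 + 4/x has a pole at x = 0 and the y-coefficient -1/x has a pole at x = 0.
It is a regular singular point because x P_1(x) = p(x) = 3x + 4 and x^2 P_2(x) = q(x) = -x are polynomials, hence analytic at x = 0.
p(0) = 4,  q(0) = 0.
Indicial equation: r(r-1) + p(0) r + q(0) = 0, i.e. r^2 + (p(0) - 1) r + q(0) = 0, i.e. r^2 + 3 r = 0.
Discriminant: (3)^2 - 4(0) = 9, so r = (-3 ± 3)/2.
Solving: r_1 = 0, r_2 = -3.

indicial: r^2 + 3 r = 0; roots r_1 = 0, r_2 = -3


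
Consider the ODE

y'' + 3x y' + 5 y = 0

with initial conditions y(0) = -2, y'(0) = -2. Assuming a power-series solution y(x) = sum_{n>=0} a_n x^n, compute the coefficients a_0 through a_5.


Ansatz: y(x) = sum_{n>=0} a_n x^n, so y'(x) = sum_{n>=1} n a_n x^(n-1) and y''(x) = sum_{n>=2} n(n-1) a_n x^(n-2).
Substitute into P(x) y'' + Q(x) y' + R(x) y = 0 with P(x) = 1, Q(x) = 3x, R(x) = 5, and match powers of x.
Initial conditions: a_0 = -2, a_1 = -2.
Setting the coefficient of each power of x to zero and solving order by order (substituting the coefficients already found):
  x^0: 2 a_2 + 5 a_0 = 0  ->  2 a_2 = -5 a_0 = 10  ->  a_2 = 5
  x^1: 6 a_3 + 8 a_1 = 0  ->  6 a_3 = -8 a_1 = 16  ->  a_3 = 8/3
  x^2: 12 a_4 + 11 a_2 = 0  ->  12 a_4 = -11 a_2 = -55  ->  a_4 = -55/12
  x^3: 20 a_5 + 14 a_3 = 0  ->  20 a_5 = -14 a_3 = -112/3  ->  a_5 = -28/15
Truncated series: y(x) = -2 - 2 x + 5 x^2 + (8/3) x^3 - (55/12) x^4 - (28/15) x^5 + O(x^6).

a_0 = -2; a_1 = -2; a_2 = 5; a_3 = 8/3; a_4 = -55/12; a_5 = -28/15


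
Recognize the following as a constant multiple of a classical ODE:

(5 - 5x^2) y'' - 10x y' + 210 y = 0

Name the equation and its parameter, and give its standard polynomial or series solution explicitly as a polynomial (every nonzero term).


All three coefficients share the factor 5; dividing through by 5 gives  (1 - x^2) y'' - 2x y' + 42 y = 0.
This matches the Legendre equation (1 - x^2) y'' - 2x y' + n(n+1) y = 0 (note the -2x y' term) with n(n+1) = 42, so n = 6; the polynomial solution is P_6(x).
With y = sum_k a_k x^k, matching x^k gives (k+2)(k+1) a_{k+2} = [k(k+1) - n(n+1)] a_k = (k - 6)(k + 7) a_k. The right side vanishes at k = 6, so the series with the parity of 6 terminates at degree 6.
Standard normalization (P_n(1) = 1): leading coefficient (2n)!/(2^n (n!)^2) = 479001600/(64*518400) = 231/16, so a_6 = 231/16. Work downward with a_k = (k+1)(k+2) a_{k+2} / ((k - 6)(k + 7)):
  a_4 = (5)(6)(231/16) / ((4 - 6)(4 + 7)) = (3465/8)/(-22) = -315/16
  a_2 = (3)(4)(-315/16) / ((2 - 6)(2 + 7)) = (-945/4)/(-36) = 105/16
  a_0 = (1)(2)(105/16) / ((0 - 6)(0 + 7)) = (105/8)/(-42) = -5/16
Hence P_6(x) = 231 x^6/16 - 315 x^4/16 + 105 x^2/16 - 5/16.

P_6(x); series = 231 x^6/16 - 315 x^4/16 + 105 x^2/16 - 5/16


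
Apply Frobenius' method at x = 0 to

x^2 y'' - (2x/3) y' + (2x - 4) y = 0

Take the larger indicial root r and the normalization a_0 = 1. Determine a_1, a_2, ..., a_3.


Write in Frobenius form y'' + (p(x)/x) y' + (q(x)/x^2) y = 0:
  p(x) = -2/3,  q(x) = 2x - 4.
Indicial equation: r(r-1) + (-2/3) r + (-4) = 0 -> roots r_1 = 3, r_2 = -4/3.
Take r = r_1 = 3. Let y(x) = x^r sum_{n>=0} a_n x^n with a_0 = 1.
Substitute y = x^r sum a_n x^n and match x^{r+n}. The recurrence is
  D(n) a_n + 2 a_{n-1} = 0,  where D(n) = (r+n)(r+n-1) + (-2/3)(r+n) + (-4).
  a_n = -2 / D(n) * a_{n-1}.
Since the indicial polynomial factors as (r - r_1)(r - r_2), D(n) = (r_1 + n - r_1)(r_1 + n - r_2) = n(n + 13/3).
Evaluating step by step (a_0 = 1):
  n = 1: D(1) = 1(1 + 13/3) = 16/3; numerator = -2(1) = -2; a_1 = (-2)/(16/3) = -3/8
  n = 2: D(2) = 2(2 + 13/3) = 38/3; numerator = -2(-3/8) = 3/4; a_2 = (3/4)/(38/3) = 9/152
  n = 3: D(3) = 3(3 + 13/3) = 22; numerator = -2(9/152) = -9/76; a_3 = (-9/76)/(22) = -9/1672

r = 3; a_0 = 1; a_1 = -3/8; a_2 = 9/152; a_3 = -9/1672


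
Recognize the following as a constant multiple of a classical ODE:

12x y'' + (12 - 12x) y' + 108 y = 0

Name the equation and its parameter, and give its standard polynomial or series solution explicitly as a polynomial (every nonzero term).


All three coefficients share the factor 12; dividing through by 12 gives  x y'' + (1 - x) y' + 9 y = 0.
This matches the Laguerre equation x y'' + (1 - x) y' + n y = 0 with n = 9; the polynomial solution is L_9(x).
With y = sum_k a_k x^k, matching x^k gives (k+1)k a_{k+1} + (k+1) a_{k+1} - k a_k + n a_k = 0, i.e. (k+1)^2 a_{k+1} = (k - n) a_k = (k - 9) a_k. The right side vanishes at k = 9, so the series terminates at degree 9.
Standard normalization L_n(0) = 1 gives a_0 = 1. Work upward with a_{k+1} = (k - 9) a_k / (k+1)^2:
  a_1 = (0 - 9)(1) / 1^2 = -9/1 = -9
  a_2 = (1 - 9)(-9) / 2^2 = 72/4 = 18
  a_3 = (2 - 9)(18) / 3^2 = -126/9 = -14
  a_4 = (3 - 9)(-14) / 4^2 = 84/16 = 21/4
  a_5 = (4 - 9)(21/4) / 5^2 = (-105/4)/25 = -21/20
  a_6 = (5 - 9)(-21/20) / 6^2 = (21/5)/36 = 7/60
  a_7 = (6 - 9)(7/60) / 7^2 = (-7/20)/49 = -1/140
  a_8 = (7 - 9)(-1/140) / 8^2 = (1/70)/64 = 1/4480
  a_9 = (8 - 9)(1/4480) / 9^2 = (-1/4480)/81 = -1/362880
Hence L_9(x) = -x^9/362880 + x^8/4480 - x^7/140 + 7 x^6/60 - 21 x^5/20 + 21 x^4/4 - 14 x^3 + 18 x^2 - 9 x + 1.

L_9(x); series = -x^9/362880 + x^8/4480 - x^7/140 + 7 x^6/60 - 21 x^5/20 + 21 x^4/4 - 14 x^3 + 18 x^2 - 9 x + 1


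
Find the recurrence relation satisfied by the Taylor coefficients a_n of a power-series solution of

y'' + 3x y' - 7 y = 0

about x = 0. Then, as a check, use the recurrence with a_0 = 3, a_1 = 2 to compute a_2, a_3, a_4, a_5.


Substitute y = sum_n a_n x^n.
y''(x) has coefficient (n+2)(n+1) a_{n+2} at x^n;
3 x y'(x) has coefficient 3 n a_n at x^n (shift);
-7 y(x) has coefficient -7 a_n at x^n.
Matching x^n: (n+2)(n+1) a_{n+2} + (3n - 7) a_n = 0.
Thus a_{n+2} = (-3n + 7) / ((n+1)(n+2)) * a_n.

Check with a_0 = 3, a_1 = 2 (apply the recurrence for n = 0, 1, 2, 3): a_0 = 3, a_1 = 2, a_2 = 21/2, a_3 = 4/3, a_4 = 7/8, a_5 = -2/15.

a_(n+2) = (-3n + 7) / ((n+1)(n+2)) * a_n; check: a_0 = 3, a_1 = 2, a_2 = 21/2, a_3 = 4/3, a_4 = 7/8, a_5 = -2/15


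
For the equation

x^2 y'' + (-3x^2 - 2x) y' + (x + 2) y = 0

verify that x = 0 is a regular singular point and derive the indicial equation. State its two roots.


Divide by x^2 to reach normal form y'' + P_1(x) y' + P_2(x) y = 0 with P_1(x) = -3 - 2/x and P_2(x) = 1/x + 2/x^2.
x = 0 is a singular point because the y'-coefficient -3 - 2/x has a pole at x = 0 and the y-coefficient 1/x + 2/x^2 has a pole at x = 0.
It is a regular singular point because x P_1(x) = p(x) = -3x - 2 and x^2 P_2(x) = q(x) = x + 2 are polynomials, hence analytic at x = 0.
p(0) = -2,  q(0) = 2.
Indicial equation: r(r-1) + p(0) r + q(0) = 0, i.e. r^2 + (p(0) - 1) r + q(0) = 0, i.e. r^2 - 3 r + 2 = 0.
Discriminant: (-3)^2 - 4(2) = 1, so r = (3 ± 1)/2.
Solving: r_1 = 2, r_2 = 1.

indicial: r^2 - 3 r + 2 = 0; roots r_1 = 2, r_2 = 1


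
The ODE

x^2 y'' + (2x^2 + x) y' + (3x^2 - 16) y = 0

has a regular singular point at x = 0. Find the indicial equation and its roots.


Divide by x^2 to reach normal form y'' + P_1(x) y' + P_2(x) y = 0 with P_1(x) = 2 + 1/x and P_2(x) = 3 - 16/x^2.
x = 0 is a singular point because the y'-coefficient 2 + 1/x has a pole at x = 0 and the y-coefficient 3 - 16/x^2 has a pole at x = 0.
It is a regular singular point because x P_1(x) = p(x) = 2x + 1 and x^2 P_2(x) = q(x) = 3x^2 - 16 are polynomials, hence analytic at x = 0.
p(0) = 1,  q(0) = -16.
Indicial equation: r(r-1) + p(0) r + q(0) = 0, i.e. r^2 + (p(0) - 1) r + q(0) = 0, i.e. r^2 - 16 = 0.
Discriminant: (0)^2 - 4(-16) = 64, so r = (0 ± 8)/2.
Solving: r_1 = 4, r_2 = -4.

indicial: r^2 - 16 = 0; roots r_1 = 4, r_2 = -4


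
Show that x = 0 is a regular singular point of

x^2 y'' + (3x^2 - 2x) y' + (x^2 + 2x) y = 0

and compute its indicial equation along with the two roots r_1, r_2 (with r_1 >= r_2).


Divide by x^2 to reach normal form y'' + P_1(x) y' + P_2(x) y = 0 with P_1(x) = 3 - 2/x and P_2(x) = 1 + 2/x.
x = 0 is a singular point because the y'-coefficient 3 - 2/x has a pole at x = 0 and the y-coefficient 1 + 2/x has a pole at x = 0.
It is a regular singular point because x P_1(x) = p(x) = 3x - 2 and x^2 P_2(x) = q(x) = x^2 + 2x are polynomials, hence analytic at x = 0.
p(0) = -2,  q(0) = 0.
Indicial equation: r(r-1) + p(0) r + q(0) = 0, i.e. r^2 + (p(0) - 1) r + q(0) = 0, i.e. r^2 - 3 r = 0.
Discriminant: (-3)^2 - 4(0) = 9, so r = (3 ± 3)/2.
Solving: r_1 = 3, r_2 = 0.

indicial: r^2 - 3 r = 0; roots r_1 = 3, r_2 = 0


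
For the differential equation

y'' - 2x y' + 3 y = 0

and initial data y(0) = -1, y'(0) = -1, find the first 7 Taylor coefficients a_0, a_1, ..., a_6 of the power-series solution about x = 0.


Ansatz: y(x) = sum_{n>=0} a_n x^n, so y'(x) = sum_{n>=1} n a_n x^(n-1) and y''(x) = sum_{n>=2} n(n-1) a_n x^(n-2).
Substitute into P(x) y'' + Q(x) y' + R(x) y = 0 with P(x) = 1, Q(x) = -2x, R(x) = 3, and match powers of x.
Initial conditions: a_0 = -1, a_1 = -1.
Setting the coefficient of each power of x to zero and solving order by order (substituting the coefficients already found):
  x^0: 2 a_2 + 3 a_0 = 0  ->  2 a_2 = -3 a_0 = 3  ->  a_2 = 3/2
  x^1: 6 a_3 + a_1 = 0  ->  6 a_3 = -a_1 = 1  ->  a_3 = 1/6
  x^2: 12 a_4 - a_2 = 0  ->  12 a_4 = a_2 = 3/2  ->  a_4 = 1/8
  x^3: 20 a_5 - 3 a_3 = 0  ->  20 a_5 = 3 a_3 = 1/2  ->  a_5 = 1/40
  x^4: 30 a_6 - 5 a_4 = 0  ->  30 a_6 = 5 a_4 = 5/8  ->  a_6 = 1/48
Truncated series: y(x) = -1 - x + (3/2) x^2 + (1/6) x^3 + (1/8) x^4 + (1/40) x^5 + (1/48) x^6 + O(x^7).

a_0 = -1; a_1 = -1; a_2 = 3/2; a_3 = 1/6; a_4 = 1/8; a_5 = 1/40; a_6 = 1/48


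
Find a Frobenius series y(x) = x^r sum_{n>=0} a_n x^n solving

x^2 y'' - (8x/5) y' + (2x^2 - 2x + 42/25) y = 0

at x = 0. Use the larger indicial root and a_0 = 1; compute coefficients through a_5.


Write in Frobenius form y'' + (p(x)/x) y' + (q(x)/x^2) y = 0:
  p(x) = -8/5,  q(x) = 2x^2 - 2x + 42/25.
Indicial equation: r(r-1) + (-8/5) r + (42/25) = 0 -> roots r_1 = 7/5, r_2 = 6/5.
Take r = r_1 = 7/5. Let y(x) = x^r sum_{n>=0} a_n x^n with a_0 = 1.
Substitute y = x^r sum a_n x^n and match x^{r+n}. The recurrence is
  D(n) a_n - 2 a_{n-1} + 2 a_{n-2} = 0,  where D(n) = (r+n)(r+n-1) + (-8/5)(r+n) + (42/25).
  a_n = [2 a_{n-1} - 2 a_{n-2}] / D(n).
Since the indicial polynomial factors as (r - r_1)(r - r_2), D(n) = (r_1 + n - r_1)(r_1 + n - r_2) = n(n + 1/5).
Evaluating step by step (a_0 = 1):
  n = 1: D(1) = 1(1 + 1/5) = 6/5; numerator = 2(1) = 2; a_1 = (2)/(6/5) = 5/3
  n = 2: D(2) = 2(2 + 1/5) = 22/5; numerator = 2(5/3) - 2(1) = 4/3; a_2 = (4/3)/(22/5) = 10/33
  n = 3: D(3) = 3(3 + 1/5) = 48/5; numerator = 2(10/33) - 2(5/3) = -30/11; a_3 = (-30/11)/(48/5) = -25/88
  n = 4: D(4) = 4(4 + 1/5) = 84/5; numerator = 2(-25/88) - 2(10/33) = -155/132; a_4 = (-155/132)/(84/5) = -775/11088
  n = 5: D(5) = 5(5 + 1/5) = 26; numerator = 2(-775/11088) - 2(-25/88) = 2375/5544; a_5 = (2375/5544)/(26) = 2375/144144

r = 7/5; a_0 = 1; a_1 = 5/3; a_2 = 10/33; a_3 = -25/88; a_4 = -775/11088; a_5 = 2375/144144


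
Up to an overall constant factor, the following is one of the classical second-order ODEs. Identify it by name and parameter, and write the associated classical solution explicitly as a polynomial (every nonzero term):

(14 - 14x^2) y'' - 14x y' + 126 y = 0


All three coefficients share the factor 14; dividing through by 14 gives  (1 - x^2) y'' - x y' + 9 y = 0.
This matches the Chebyshev equation (1 - x^2) y'' - x y' + n^2 y = 0 (note the -x y' term, not -2x y') with n^2 = 9, so n = 3; the polynomial solution is T_3(x).
With y = sum_k a_k x^k, matching x^k gives (k+2)(k+1) a_{k+2} = (k^2 - n^2) a_k = (k - 3)(k + 3) a_k. The right side vanishes at k = 3, so the series with the parity of 3 terminates at degree 3.
Standard normalization: leading coefficient of T_n is 2^(n-1), so a_3 = 2^2 = 4. Work downward with a_k = (k+1)(k+2) a_{k+2} / ((k - 3)(k + 3)):
  a_1 = (2)(3)(4) / ((1 - 3)(1 + 3)) = 24/(-8) = -3
Hence T_3(x) = 4 x^3 - 3 x.

T_3(x); series = 4 x^3 - 3 x


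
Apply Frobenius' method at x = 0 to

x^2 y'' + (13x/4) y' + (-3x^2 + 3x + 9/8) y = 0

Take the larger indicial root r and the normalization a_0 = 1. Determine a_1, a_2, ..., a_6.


Write in Frobenius form y'' + (p(x)/x) y' + (q(x)/x^2) y = 0:
  p(x) = 13/4,  q(x) = -3x^2 + 3x + 9/8.
Indicial equation: r(r-1) + (13/4) r + (9/8) = 0 -> roots r_1 = -3/4, r_2 = -3/2.
Take r = r_1 = -3/4. Let y(x) = x^r sum_{n>=0} a_n x^n with a_0 = 1.
Substitute y = x^r sum a_n x^n and match x^{r+n}. The recurrence is
  D(n) a_n + 3 a_{n-1} - 3 a_{n-2} = 0,  where D(n) = (r+n)(r+n-1) + (13/4)(r+n) + (9/8).
  a_n = [-3 a_{n-1} + 3 a_{n-2}] / D(n).
Since the indicial polynomial factors as (r - r_1)(r - r_2), D(n) = (r_1 + n - r_1)(r_1 + n - r_2) = n(n + 3/4).
Evaluating step by step (a_0 = 1):
  n = 1: D(1) = 1(1 + 3/4) = 7/4; numerator = -3(1) = -3; a_1 = (-3)/(7/4) = -12/7
  n = 2: D(2) = 2(2 + 3/4) = 11/2; numerator = -3(-12/7) + 3(1) = 57/7; a_2 = (57/7)/(11/2) = 114/77
  n = 3: D(3) = 3(3 + 3/4) = 45/4; numerator = -3(114/77) + 3(-12/7) = -738/77; a_3 = (-738/77)/(45/4) = -328/385
  n = 4: D(4) = 4(4 + 3/4) = 19; numerator = -3(-328/385) + 3(114/77) = 2694/385; a_4 = (2694/385)/(19) = 2694/7315
  n = 5: D(5) = 5(5 + 3/4) = 115/4; numerator = -3(2694/7315) + 3(-328/385) = -26778/7315; a_5 = (-26778/7315)/(115/4) = -107112/841225
  n = 6: D(6) = 6(6 + 3/4) = 81/2; numerator = -3(-107112/841225) + 3(2694/7315) = 113706/76475; a_6 = (113706/76475)/(81/2) = 25268/688275

r = -3/4; a_0 = 1; a_1 = -12/7; a_2 = 114/77; a_3 = -328/385; a_4 = 2694/7315; a_5 = -107112/841225; a_6 = 25268/688275


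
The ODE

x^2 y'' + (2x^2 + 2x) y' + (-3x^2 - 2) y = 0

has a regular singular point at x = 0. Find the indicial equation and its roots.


Divide by x^2 to reach normal form y'' + P_1(x) y' + P_2(x) y = 0 with P_1(x) = 2 + 2/x and P_2(x) = -3 - 2/x^2.
x = 0 is a singular point because the y'-coefficient 2 + 2/x has a pole at x = 0 and the y-coefficient -3 - 2/x^2 has a pole at x = 0.
It is a regular singular point because x P_1(x) = p(x) = 2x + 2 and x^2 P_2(x) = q(x) = -3x^2 - 2 are polynomials, hence analytic at x = 0.
p(0) = 2,  q(0) = -2.
Indicial equation: r(r-1) + p(0) r + q(0) = 0, i.e. r^2 + (p(0) - 1) r + q(0) = 0, i.e. r^2 + 1 r - 2 = 0.
Discriminant: (1)^2 - 4(-2) = 9, so r = (-1 ± 3)/2.
Solving: r_1 = 1, r_2 = -2.

indicial: r^2 + 1 r - 2 = 0; roots r_1 = 1, r_2 = -2


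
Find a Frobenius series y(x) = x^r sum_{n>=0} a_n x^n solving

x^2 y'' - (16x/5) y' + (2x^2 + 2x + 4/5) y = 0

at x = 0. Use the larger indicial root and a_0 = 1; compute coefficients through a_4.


Write in Frobenius form y'' + (p(x)/x) y' + (q(x)/x^2) y = 0:
  p(x) = -16/5,  q(x) = 2x^2 + 2x + 4/5.
Indicial equation: r(r-1) + (-16/5) r + (4/5) = 0 -> roots r_1 = 4, r_2 = 1/5.
Take r = r_1 = 4. Let y(x) = x^r sum_{n>=0} a_n x^n with a_0 = 1.
Substitute y = x^r sum a_n x^n and match x^{r+n}. The recurrence is
  D(n) a_n + 2 a_{n-1} + 2 a_{n-2} = 0,  where D(n) = (r+n)(r+n-1) + (-16/5)(r+n) + (4/5).
  a_n = [-2 a_{n-1} - 2 a_{n-2}] / D(n).
Since the indicial polynomial factors as (r - r_1)(r - r_2), D(n) = (r_1 + n - r_1)(r_1 + n - r_2) = n(n + 19/5).
Evaluating step by step (a_0 = 1):
  n = 1: D(1) = 1(1 + 19/5) = 24/5; numerator = -2(1) = -2; a_1 = (-2)/(24/5) = -5/12
  n = 2: D(2) = 2(2 + 19/5) = 58/5; numerator = -2(-5/12) - 2(1) = -7/6; a_2 = (-7/6)/(58/5) = -35/348
  n = 3: D(3) = 3(3 + 19/5) = 102/5; numerator = -2(-35/348) - 2(-5/12) = 30/29; a_3 = (30/29)/(102/5) = 25/493
  n = 4: D(4) = 4(4 + 19/5) = 156/5; numerator = -2(25/493) - 2(-35/348) = 295/2958; a_4 = (295/2958)/(156/5) = 1475/461448

r = 4; a_0 = 1; a_1 = -5/12; a_2 = -35/348; a_3 = 25/493; a_4 = 1475/461448


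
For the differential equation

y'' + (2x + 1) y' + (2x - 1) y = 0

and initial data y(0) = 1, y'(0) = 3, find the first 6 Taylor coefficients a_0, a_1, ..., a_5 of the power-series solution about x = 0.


Ansatz: y(x) = sum_{n>=0} a_n x^n, so y'(x) = sum_{n>=1} n a_n x^(n-1) and y''(x) = sum_{n>=2} n(n-1) a_n x^(n-2).
Substitute into P(x) y'' + Q(x) y' + R(x) y = 0 with P(x) = 1, Q(x) = 2x + 1, R(x) = 2x - 1, and match powers of x.
Initial conditions: a_0 = 1, a_1 = 3.
Setting the coefficient of each power of x to zero and solving order by order (substituting the coefficients already found):
  x^0: 2 a_2 + a_1 - a_0 = 0  ->  2 a_2 = -a_1 + a_0 = -2  ->  a_2 = -1
  x^1: 6 a_3 + 2 a_2 + a_1 + 2 a_0 = 0  ->  6 a_3 = -2 a_2 - a_1 - 2 a_0 = -3  ->  a_3 = -1/2
  x^2: 12 a_4 + 3 a_3 + 3 a_2 + 2 a_1 = 0  ->  12 a_4 = -3 a_3 - 3 a_2 - 2 a_1 = -3/2  ->  a_4 = -1/8
  x^3: 20 a_5 + 4 a_4 + 5 a_3 + 2 a_2 = 0  ->  20 a_5 = -4 a_4 - 5 a_3 - 2 a_2 = 5  ->  a_5 = 1/4
Truncated series: y(x) = 1 + 3 x - x^2 - (1/2) x^3 - (1/8) x^4 + (1/4) x^5 + O(x^6).

a_0 = 1; a_1 = 3; a_2 = -1; a_3 = -1/2; a_4 = -1/8; a_5 = 1/4
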